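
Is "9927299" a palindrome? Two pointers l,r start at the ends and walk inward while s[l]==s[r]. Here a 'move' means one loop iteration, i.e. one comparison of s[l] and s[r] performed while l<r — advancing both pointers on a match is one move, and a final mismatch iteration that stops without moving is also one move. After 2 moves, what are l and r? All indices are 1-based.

[1,7] '9'=='9' → l++,r--
[2,6] '9'=='9' → l++,r--

l=3, r=5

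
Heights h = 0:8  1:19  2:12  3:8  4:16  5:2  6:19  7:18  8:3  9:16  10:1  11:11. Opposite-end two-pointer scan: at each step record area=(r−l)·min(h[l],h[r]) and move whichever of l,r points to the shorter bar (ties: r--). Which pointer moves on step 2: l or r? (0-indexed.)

r

l=0 r=11: min(8,11)*11=88 best=88 *, l++
l=1 r=11: min(19,11)*10=110 best=110 *, r--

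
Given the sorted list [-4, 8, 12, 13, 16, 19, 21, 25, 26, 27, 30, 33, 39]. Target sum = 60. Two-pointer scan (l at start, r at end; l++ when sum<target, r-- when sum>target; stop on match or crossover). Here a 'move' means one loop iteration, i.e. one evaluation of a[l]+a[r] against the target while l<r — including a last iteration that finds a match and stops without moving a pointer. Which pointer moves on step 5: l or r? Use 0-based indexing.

[0,12] -4+39=35 <60 → l++
[1,12] 8+39=47 <60 → l++
[2,12] 12+39=51 <60 → l++
[3,12] 13+39=52 <60 → l++
[4,12] 16+39=55 <60 → l++

l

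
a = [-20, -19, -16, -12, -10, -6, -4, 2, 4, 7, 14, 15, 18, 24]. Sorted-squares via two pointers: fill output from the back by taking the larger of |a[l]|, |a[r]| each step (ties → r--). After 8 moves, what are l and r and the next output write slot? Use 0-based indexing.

l=4, r=9, next write slot=5

[0,13] |-20|<=|24| out[13]=576 → r--
[0,12] |-20|>|18| out[12]=400 → l++
[1,12] |-19|>|18| out[11]=361 → l++
[2,12] |-16|<=|18| out[10]=324 → r--
[2,11] |-16|>|15| out[9]=256 → l++
[3,11] |-12|<=|15| out[8]=225 → r--
[3,10] |-12|<=|14| out[7]=196 → r--
[3,9] |-12|>|7| out[6]=144 → l++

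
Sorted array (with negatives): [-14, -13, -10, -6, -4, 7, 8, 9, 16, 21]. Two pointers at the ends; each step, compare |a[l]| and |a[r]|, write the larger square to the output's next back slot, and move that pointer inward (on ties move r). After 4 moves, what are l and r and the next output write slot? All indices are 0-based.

l=2, r=7, next write slot=5

[0,9] |-14|<=|21| out[9]=441 → r--
[0,8] |-14|<=|16| out[8]=256 → r--
[0,7] |-14|>|9| out[7]=196 → l++
[1,7] |-13|>|9| out[6]=169 → l++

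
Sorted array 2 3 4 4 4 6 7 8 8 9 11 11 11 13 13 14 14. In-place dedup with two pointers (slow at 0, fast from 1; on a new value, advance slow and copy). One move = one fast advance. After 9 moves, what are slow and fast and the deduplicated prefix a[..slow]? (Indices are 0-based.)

slow=6, fast=10, prefix=[2, 3, 4, 6, 7, 8, 9]

slow=0 fast=1: a[fast]=3≠a[slow]=2 write a[1]=3, slow++,fast++
slow=1 fast=2: a[fast]=4≠a[slow]=3 write a[2]=4, slow++,fast++
slow=2 fast=3: a[fast]=4=a[slow] dup, fast++
slow=2 fast=4: a[fast]=4=a[slow] dup, fast++
slow=2 fast=5: a[fast]=6≠a[slow]=4 write a[3]=6, slow++,fast++
slow=3 fast=6: a[fast]=7≠a[slow]=6 write a[4]=7, slow++,fast++
slow=4 fast=7: a[fast]=8≠a[slow]=7 write a[5]=8, slow++,fast++
slow=5 fast=8: a[fast]=8=a[slow] dup, fast++
slow=5 fast=9: a[fast]=9≠a[slow]=8 write a[6]=9, slow++,fast++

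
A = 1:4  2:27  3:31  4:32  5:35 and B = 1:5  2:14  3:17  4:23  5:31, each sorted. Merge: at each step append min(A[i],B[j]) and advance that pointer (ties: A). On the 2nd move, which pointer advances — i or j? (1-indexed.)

[i=1,j=1] A[i]=4<=B[j]=5 take 4 → i++
[i=2,j=1] A[i]=27>B[j]=5 take 5 → j++

j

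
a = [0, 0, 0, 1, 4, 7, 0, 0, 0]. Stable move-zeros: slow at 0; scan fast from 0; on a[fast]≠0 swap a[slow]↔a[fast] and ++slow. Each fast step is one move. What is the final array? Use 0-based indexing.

(s=0,f=0) a[fast]=0 → fast++
(s=0,f=1) a[fast]=0 → fast++
(s=0,f=2) a[fast]=0 → fast++
(s=0,f=3) a[fast]=1≠0 swap→a[0]=1 → slow++,fast++
(s=1,f=4) a[fast]=4≠0 swap→a[1]=4 → slow++,fast++
(s=2,f=5) a[fast]=7≠0 swap→a[2]=7 → slow++,fast++
(s=3,f=6) a[fast]=0 → fast++
(s=3,f=7) a[fast]=0 → fast++
(s=3,f=8) a[fast]=0 → fast++

[1, 4, 7, 0, 0, 0, 0, 0, 0]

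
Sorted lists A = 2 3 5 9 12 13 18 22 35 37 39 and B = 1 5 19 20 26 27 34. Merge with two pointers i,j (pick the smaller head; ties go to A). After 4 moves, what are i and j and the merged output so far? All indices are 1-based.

i=4, j=2, merged so far=[1, 2, 3, 5]

[i=1,j=1] A[i]=2>B[j]=1 take 1 → j++
[i=1,j=2] A[i]=2<=B[j]=5 take 2 → i++
[i=2,j=2] A[i]=3<=B[j]=5 take 3 → i++
[i=3,j=2] A[i]=5<=B[j]=5 take 5 → i++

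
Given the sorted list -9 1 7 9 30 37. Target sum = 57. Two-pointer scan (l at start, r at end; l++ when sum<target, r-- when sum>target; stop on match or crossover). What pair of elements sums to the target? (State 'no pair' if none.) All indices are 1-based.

no pair

l=1 r=6: -9+37=28 <57, l++
l=2 r=6: 1+37=38 <57, l++
l=3 r=6: 7+37=44 <57, l++
l=4 r=6: 9+37=46 <57, l++
l=5 r=6: 30+37=67 >57, r--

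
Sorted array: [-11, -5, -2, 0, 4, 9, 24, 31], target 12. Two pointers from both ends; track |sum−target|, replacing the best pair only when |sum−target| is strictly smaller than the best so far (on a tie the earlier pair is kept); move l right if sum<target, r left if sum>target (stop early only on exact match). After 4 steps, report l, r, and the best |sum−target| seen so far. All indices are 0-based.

l=2, r=5, best |Δ|=1

l=0 r=7: -11+31=20 d=8 *, r--
l=0 r=6: -11+24=13 d=1 *, r--
l=0 r=5: -11+9=-2 d=14, l++
l=1 r=5: -5+9=4 d=8, l++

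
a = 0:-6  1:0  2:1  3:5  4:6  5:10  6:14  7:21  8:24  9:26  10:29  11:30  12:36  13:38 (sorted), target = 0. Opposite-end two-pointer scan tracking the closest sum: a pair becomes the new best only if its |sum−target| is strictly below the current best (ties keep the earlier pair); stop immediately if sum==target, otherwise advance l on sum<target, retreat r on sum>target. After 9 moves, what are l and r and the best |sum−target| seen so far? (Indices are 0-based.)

l=0 r=13: -6+38=32 d=32 *, r--
l=0 r=12: -6+36=30 d=30 *, r--
l=0 r=11: -6+30=24 d=24 *, r--
l=0 r=10: -6+29=23 d=23 *, r--
l=0 r=9: -6+26=20 d=20 *, r--
l=0 r=8: -6+24=18 d=18 *, r--
l=0 r=7: -6+21=15 d=15 *, r--
l=0 r=6: -6+14=8 d=8 *, r--
l=0 r=5: -6+10=4 d=4 *, r--

l=0, r=4, best |Δ|=4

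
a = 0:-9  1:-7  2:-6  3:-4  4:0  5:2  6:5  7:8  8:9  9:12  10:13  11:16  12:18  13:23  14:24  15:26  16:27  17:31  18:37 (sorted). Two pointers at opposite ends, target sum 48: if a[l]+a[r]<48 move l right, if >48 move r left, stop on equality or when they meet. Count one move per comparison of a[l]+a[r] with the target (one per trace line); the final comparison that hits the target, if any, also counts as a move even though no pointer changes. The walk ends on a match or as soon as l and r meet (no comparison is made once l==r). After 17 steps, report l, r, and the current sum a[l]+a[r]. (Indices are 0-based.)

l=13, r=14, sum=47

l=0 r=18: -9+37=28 <48, l++
l=1 r=18: -7+37=30 <48, l++
l=2 r=18: -6+37=31 <48, l++
l=3 r=18: -4+37=33 <48, l++
l=4 r=18: 0+37=37 <48, l++
l=5 r=18: 2+37=39 <48, l++
l=6 r=18: 5+37=42 <48, l++
l=7 r=18: 8+37=45 <48, l++
l=8 r=18: 9+37=46 <48, l++
l=9 r=18: 12+37=49 >48, r--
l=9 r=17: 12+31=43 <48, l++
l=10 r=17: 13+31=44 <48, l++
l=11 r=17: 16+31=47 <48, l++
l=12 r=17: 18+31=49 >48, r--
l=12 r=16: 18+27=45 <48, l++
l=13 r=16: 23+27=50 >48, r--
l=13 r=15: 23+26=49 >48, r--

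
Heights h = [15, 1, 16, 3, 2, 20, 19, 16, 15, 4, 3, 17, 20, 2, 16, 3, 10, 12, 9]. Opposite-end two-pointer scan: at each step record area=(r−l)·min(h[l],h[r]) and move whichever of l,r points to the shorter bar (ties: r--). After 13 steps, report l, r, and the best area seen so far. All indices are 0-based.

[0,18] min(15,9)*18=162 best=162 * → r--
[0,17] min(15,12)*17=204 best=204 * → r--
[0,16] min(15,10)*16=160 best=204 → r--
[0,15] min(15,3)*15=45 best=204 → r--
[0,14] min(15,16)*14=210 best=210 * → l++
[1,14] min(1,16)*13=13 best=210 → l++
[2,14] min(16,16)*12=192 best=210 → r--
[2,13] min(16,2)*11=22 best=210 → r--
[2,12] min(16,20)*10=160 best=210 → l++
[3,12] min(3,20)*9=27 best=210 → l++
[4,12] min(2,20)*8=16 best=210 → l++
[5,12] min(20,20)*7=140 best=210 → r--
[5,11] min(20,17)*6=102 best=210 → r--

l=5, r=10, best area=210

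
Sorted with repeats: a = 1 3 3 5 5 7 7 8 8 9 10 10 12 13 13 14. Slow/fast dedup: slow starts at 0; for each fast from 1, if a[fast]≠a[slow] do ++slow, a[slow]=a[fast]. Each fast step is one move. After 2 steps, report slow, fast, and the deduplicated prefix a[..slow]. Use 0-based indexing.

slow=1, fast=3, prefix=[1, 3]

(s=0,f=1) a[fast]=3≠a[slow]=1 write a[1]=3 → slow++,fast++
(s=1,f=2) a[fast]=3=a[slow] dup → fast++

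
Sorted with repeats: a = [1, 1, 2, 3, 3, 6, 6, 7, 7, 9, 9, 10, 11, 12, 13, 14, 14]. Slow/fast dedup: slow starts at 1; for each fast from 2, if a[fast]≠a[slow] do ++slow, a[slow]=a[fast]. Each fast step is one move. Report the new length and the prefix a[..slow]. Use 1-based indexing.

length 11; prefix = [1, 2, 3, 6, 7, 9, 10, 11, 12, 13, 14]

slow=1 fast=2: a[fast]=1=a[slow] dup, fast++
slow=1 fast=3: a[fast]=2≠a[slow]=1 write a[2]=2, slow++,fast++
slow=2 fast=4: a[fast]=3≠a[slow]=2 write a[3]=3, slow++,fast++
slow=3 fast=5: a[fast]=3=a[slow] dup, fast++
slow=3 fast=6: a[fast]=6≠a[slow]=3 write a[4]=6, slow++,fast++
slow=4 fast=7: a[fast]=6=a[slow] dup, fast++
slow=4 fast=8: a[fast]=7≠a[slow]=6 write a[5]=7, slow++,fast++
slow=5 fast=9: a[fast]=7=a[slow] dup, fast++
slow=5 fast=10: a[fast]=9≠a[slow]=7 write a[6]=9, slow++,fast++
slow=6 fast=11: a[fast]=9=a[slow] dup, fast++
slow=6 fast=12: a[fast]=10≠a[slow]=9 write a[7]=10, slow++,fast++
slow=7 fast=13: a[fast]=11≠a[slow]=10 write a[8]=11, slow++,fast++
slow=8 fast=14: a[fast]=12≠a[slow]=11 write a[9]=12, slow++,fast++
slow=9 fast=15: a[fast]=13≠a[slow]=12 write a[10]=13, slow++,fast++
slow=10 fast=16: a[fast]=14≠a[slow]=13 write a[11]=14, slow++,fast++
slow=11 fast=17: a[fast]=14=a[slow] dup, fast++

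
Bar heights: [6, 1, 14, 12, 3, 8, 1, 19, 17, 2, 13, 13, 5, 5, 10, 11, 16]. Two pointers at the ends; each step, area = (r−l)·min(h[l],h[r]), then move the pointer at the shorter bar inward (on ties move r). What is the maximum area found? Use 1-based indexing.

max area = 196

l=1 r=17: min(6,16)*16=96 best=96 *, l++
l=2 r=17: min(1,16)*15=15 best=96, l++
l=3 r=17: min(14,16)*14=196 best=196 *, l++
l=4 r=17: min(12,16)*13=156 best=196, l++
l=5 r=17: min(3,16)*12=36 best=196, l++
l=6 r=17: min(8,16)*11=88 best=196, l++
l=7 r=17: min(1,16)*10=10 best=196, l++
l=8 r=17: min(19,16)*9=144 best=196, r--
l=8 r=16: min(19,11)*8=88 best=196, r--
l=8 r=15: min(19,10)*7=70 best=196, r--
l=8 r=14: min(19,5)*6=30 best=196, r--
l=8 r=13: min(19,5)*5=25 best=196, r--
l=8 r=12: min(19,13)*4=52 best=196, r--
l=8 r=11: min(19,13)*3=39 best=196, r--
l=8 r=10: min(19,2)*2=4 best=196, r--
l=8 r=9: min(19,17)*1=17 best=196, r--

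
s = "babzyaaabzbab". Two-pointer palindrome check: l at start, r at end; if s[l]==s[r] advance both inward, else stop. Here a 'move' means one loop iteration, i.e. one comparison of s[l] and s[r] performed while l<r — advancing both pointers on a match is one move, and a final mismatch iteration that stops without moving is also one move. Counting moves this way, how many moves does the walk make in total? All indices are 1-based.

5 moves

[1,13] 'b'=='b' → l++,r--
[2,12] 'a'=='a' → l++,r--
[3,11] 'b'=='b' → l++,r--
[4,10] 'z'=='z' → l++,r--
[5,9] 'y'!='b' → stop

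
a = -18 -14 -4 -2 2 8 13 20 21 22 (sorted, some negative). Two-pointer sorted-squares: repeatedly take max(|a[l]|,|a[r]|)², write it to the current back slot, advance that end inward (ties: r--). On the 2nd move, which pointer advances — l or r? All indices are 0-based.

l=0 r=9: |-18|<=|22| out[9]=484, r--
l=0 r=8: |-18|<=|21| out[8]=441, r--

r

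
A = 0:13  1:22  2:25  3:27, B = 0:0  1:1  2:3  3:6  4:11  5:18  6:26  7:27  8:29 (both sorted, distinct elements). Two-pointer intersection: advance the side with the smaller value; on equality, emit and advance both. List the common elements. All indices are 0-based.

[i=0,j=0] 13>0 → j++
[i=0,j=1] 13>1 → j++
[i=0,j=2] 13>3 → j++
[i=0,j=3] 13>6 → j++
[i=0,j=4] 13>11 → j++
[i=0,j=5] 13<18 → i++
[i=1,j=5] 22>18 → j++
[i=1,j=6] 22<26 → i++
[i=2,j=6] 25<26 → i++
[i=3,j=6] 27>26 → j++
[i=3,j=7] 27==27 emit → i++,j++

intersection = [27]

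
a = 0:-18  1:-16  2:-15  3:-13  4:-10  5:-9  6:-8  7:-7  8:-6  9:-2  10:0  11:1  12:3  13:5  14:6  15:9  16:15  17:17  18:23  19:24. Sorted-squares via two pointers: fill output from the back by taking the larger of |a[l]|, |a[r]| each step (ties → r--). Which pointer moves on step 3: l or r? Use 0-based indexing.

[0,19] |-18|<=|24| out[19]=576 → r--
[0,18] |-18|<=|23| out[18]=529 → r--
[0,17] |-18|>|17| out[17]=324 → l++

l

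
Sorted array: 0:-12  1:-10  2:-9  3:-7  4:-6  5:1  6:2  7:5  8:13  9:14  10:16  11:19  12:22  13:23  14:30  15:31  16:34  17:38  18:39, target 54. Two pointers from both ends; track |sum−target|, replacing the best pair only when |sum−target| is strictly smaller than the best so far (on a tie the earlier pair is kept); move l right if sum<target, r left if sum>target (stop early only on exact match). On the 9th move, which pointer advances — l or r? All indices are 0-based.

l

l=0 r=18: -12+39=27 d=27 *, l++
l=1 r=18: -10+39=29 d=25 *, l++
l=2 r=18: -9+39=30 d=24 *, l++
l=3 r=18: -7+39=32 d=22 *, l++
l=4 r=18: -6+39=33 d=21 *, l++
l=5 r=18: 1+39=40 d=14 *, l++
l=6 r=18: 2+39=41 d=13 *, l++
l=7 r=18: 5+39=44 d=10 *, l++
l=8 r=18: 13+39=52 d=2 *, l++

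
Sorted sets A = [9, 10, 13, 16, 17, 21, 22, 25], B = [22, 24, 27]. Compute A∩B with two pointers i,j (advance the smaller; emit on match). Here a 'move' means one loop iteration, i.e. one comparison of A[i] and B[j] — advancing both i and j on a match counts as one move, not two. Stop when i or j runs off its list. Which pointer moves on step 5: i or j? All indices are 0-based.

i

i=0 j=0: 9<22, i++
i=1 j=0: 10<22, i++
i=2 j=0: 13<22, i++
i=3 j=0: 16<22, i++
i=4 j=0: 17<22, i++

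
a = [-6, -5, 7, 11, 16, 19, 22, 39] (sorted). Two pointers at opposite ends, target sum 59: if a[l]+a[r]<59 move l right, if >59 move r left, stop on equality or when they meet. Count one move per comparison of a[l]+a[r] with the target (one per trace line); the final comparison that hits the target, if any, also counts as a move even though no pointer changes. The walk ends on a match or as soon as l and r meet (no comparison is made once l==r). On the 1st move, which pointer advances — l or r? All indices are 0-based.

l

[0,7] -6+39=33 <59 → l++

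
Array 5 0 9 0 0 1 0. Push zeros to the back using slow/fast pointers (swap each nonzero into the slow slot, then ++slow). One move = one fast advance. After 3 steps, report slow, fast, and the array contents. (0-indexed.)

slow=0 fast=0: a[fast]=5≠0 swap→a[0]=5, slow++,fast++
slow=1 fast=1: a[fast]=0, fast++
slow=1 fast=2: a[fast]=9≠0 swap→a[1]=9, slow++,fast++

slow=2, fast=3, a=[5, 9, 0, 0, 0, 1, 0]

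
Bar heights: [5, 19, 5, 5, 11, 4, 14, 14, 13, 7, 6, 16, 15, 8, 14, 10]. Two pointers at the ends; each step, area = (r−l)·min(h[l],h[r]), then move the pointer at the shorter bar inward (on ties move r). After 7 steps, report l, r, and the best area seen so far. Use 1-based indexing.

l=2, r=10, best area=182

l=1 r=16: min(5,10)*15=75 best=75 *, l++
l=2 r=16: min(19,10)*14=140 best=140 *, r--
l=2 r=15: min(19,14)*13=182 best=182 *, r--
l=2 r=14: min(19,8)*12=96 best=182, r--
l=2 r=13: min(19,15)*11=165 best=182, r--
l=2 r=12: min(19,16)*10=160 best=182, r--
l=2 r=11: min(19,6)*9=54 best=182, r--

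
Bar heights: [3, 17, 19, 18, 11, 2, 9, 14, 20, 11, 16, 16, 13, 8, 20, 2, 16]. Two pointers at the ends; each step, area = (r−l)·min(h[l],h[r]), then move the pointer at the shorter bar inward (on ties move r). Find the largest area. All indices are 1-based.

max area = 240

[1,17] min(3,16)*16=48 best=48 * → l++
[2,17] min(17,16)*15=240 best=240 * → r--
[2,16] min(17,2)*14=28 best=240 → r--
[2,15] min(17,20)*13=221 best=240 → l++
[3,15] min(19,20)*12=228 best=240 → l++
[4,15] min(18,20)*11=198 best=240 → l++
[5,15] min(11,20)*10=110 best=240 → l++
[6,15] min(2,20)*9=18 best=240 → l++
[7,15] min(9,20)*8=72 best=240 → l++
[8,15] min(14,20)*7=98 best=240 → l++
[9,15] min(20,20)*6=120 best=240 → r--
[9,14] min(20,8)*5=40 best=240 → r--
[9,13] min(20,13)*4=52 best=240 → r--
[9,12] min(20,16)*3=48 best=240 → r--
[9,11] min(20,16)*2=32 best=240 → r--
[9,10] min(20,11)*1=11 best=240 → r--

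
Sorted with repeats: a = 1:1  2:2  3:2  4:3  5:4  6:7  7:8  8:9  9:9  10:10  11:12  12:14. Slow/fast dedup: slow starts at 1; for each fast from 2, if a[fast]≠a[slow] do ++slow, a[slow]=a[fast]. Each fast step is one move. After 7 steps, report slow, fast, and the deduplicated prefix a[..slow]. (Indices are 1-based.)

slow=7, fast=9, prefix=[1, 2, 3, 4, 7, 8, 9]

(s=1,f=2) a[fast]=2≠a[slow]=1 write a[2]=2 → slow++,fast++
(s=2,f=3) a[fast]=2=a[slow] dup → fast++
(s=2,f=4) a[fast]=3≠a[slow]=2 write a[3]=3 → slow++,fast++
(s=3,f=5) a[fast]=4≠a[slow]=3 write a[4]=4 → slow++,fast++
(s=4,f=6) a[fast]=7≠a[slow]=4 write a[5]=7 → slow++,fast++
(s=5,f=7) a[fast]=8≠a[slow]=7 write a[6]=8 → slow++,fast++
(s=6,f=8) a[fast]=9≠a[slow]=8 write a[7]=9 → slow++,fast++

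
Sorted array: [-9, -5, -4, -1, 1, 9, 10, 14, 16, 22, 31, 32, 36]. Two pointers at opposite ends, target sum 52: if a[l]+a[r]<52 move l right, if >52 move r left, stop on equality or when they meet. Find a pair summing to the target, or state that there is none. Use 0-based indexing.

[0,12] -9+36=27 <52 → l++
[1,12] -5+36=31 <52 → l++
[2,12] -4+36=32 <52 → l++
[3,12] -1+36=35 <52 → l++
[4,12] 1+36=37 <52 → l++
[5,12] 9+36=45 <52 → l++
[6,12] 10+36=46 <52 → l++
[7,12] 14+36=50 <52 → l++
[8,12] 16+36=52 → found

(16, 36)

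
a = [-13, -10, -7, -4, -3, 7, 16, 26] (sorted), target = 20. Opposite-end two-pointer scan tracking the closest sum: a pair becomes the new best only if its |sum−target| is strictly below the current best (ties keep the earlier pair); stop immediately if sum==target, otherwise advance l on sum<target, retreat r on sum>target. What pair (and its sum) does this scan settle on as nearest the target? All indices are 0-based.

[0,7] -13+26=13 d=7 * → l++
[1,7] -10+26=16 d=4 * → l++
[2,7] -7+26=19 d=1 * → l++
[3,7] -4+26=22 d=2 → r--
[3,6] -4+16=12 d=8 → l++
[4,6] -3+16=13 d=7 → l++
[5,6] 7+16=23 d=3 → r--

pair (-7, 26) with sum 19 (|Δ|=1)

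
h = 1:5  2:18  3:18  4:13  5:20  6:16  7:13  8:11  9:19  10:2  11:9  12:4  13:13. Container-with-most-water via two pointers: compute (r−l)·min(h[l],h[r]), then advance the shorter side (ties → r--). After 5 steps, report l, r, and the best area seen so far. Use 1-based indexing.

l=2, r=9, best area=143

l=1 r=13: min(5,13)*12=60 best=60 *, l++
l=2 r=13: min(18,13)*11=143 best=143 *, r--
l=2 r=12: min(18,4)*10=40 best=143, r--
l=2 r=11: min(18,9)*9=81 best=143, r--
l=2 r=10: min(18,2)*8=16 best=143, r--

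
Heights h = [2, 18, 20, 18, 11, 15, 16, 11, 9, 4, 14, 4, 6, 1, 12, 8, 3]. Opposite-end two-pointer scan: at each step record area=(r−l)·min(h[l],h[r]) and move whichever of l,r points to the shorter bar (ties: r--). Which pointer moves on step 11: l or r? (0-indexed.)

r

l=0 r=16: min(2,3)*16=32 best=32 *, l++
l=1 r=16: min(18,3)*15=45 best=45 *, r--
l=1 r=15: min(18,8)*14=112 best=112 *, r--
l=1 r=14: min(18,12)*13=156 best=156 *, r--
l=1 r=13: min(18,1)*12=12 best=156, r--
l=1 r=12: min(18,6)*11=66 best=156, r--
l=1 r=11: min(18,4)*10=40 best=156, r--
l=1 r=10: min(18,14)*9=126 best=156, r--
l=1 r=9: min(18,4)*8=32 best=156, r--
l=1 r=8: min(18,9)*7=63 best=156, r--
l=1 r=7: min(18,11)*6=66 best=156, r--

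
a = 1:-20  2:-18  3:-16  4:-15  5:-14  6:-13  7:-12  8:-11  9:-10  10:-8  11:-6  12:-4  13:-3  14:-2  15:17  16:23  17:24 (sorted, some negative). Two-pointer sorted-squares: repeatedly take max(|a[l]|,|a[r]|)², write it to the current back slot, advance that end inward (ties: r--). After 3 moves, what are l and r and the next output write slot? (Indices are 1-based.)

l=1 r=17: |-20|<=|24| out[17]=576, r--
l=1 r=16: |-20|<=|23| out[16]=529, r--
l=1 r=15: |-20|>|17| out[15]=400, l++

l=2, r=15, next write slot=14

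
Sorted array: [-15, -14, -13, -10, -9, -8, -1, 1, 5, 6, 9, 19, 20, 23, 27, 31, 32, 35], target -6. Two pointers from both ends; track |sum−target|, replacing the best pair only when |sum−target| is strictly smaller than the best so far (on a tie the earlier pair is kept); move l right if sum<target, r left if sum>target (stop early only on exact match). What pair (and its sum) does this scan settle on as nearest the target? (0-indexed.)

pair (-15, 9) with sum -6 (|Δ|=0)

[0,17] -15+35=20 d=26 * → r--
[0,16] -15+32=17 d=23 * → r--
[0,15] -15+31=16 d=22 * → r--
[0,14] -15+27=12 d=18 * → r--
[0,13] -15+23=8 d=14 * → r--
[0,12] -15+20=5 d=11 * → r--
[0,11] -15+19=4 d=10 * → r--
[0,10] -15+9=-6 d=0 * → stop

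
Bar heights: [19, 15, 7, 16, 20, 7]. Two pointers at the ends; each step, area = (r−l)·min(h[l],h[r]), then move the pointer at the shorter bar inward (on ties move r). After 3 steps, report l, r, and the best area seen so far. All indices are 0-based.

l=2, r=4, best area=76

[0,5] min(19,7)*5=35 best=35 * → r--
[0,4] min(19,20)*4=76 best=76 * → l++
[1,4] min(15,20)*3=45 best=76 → l++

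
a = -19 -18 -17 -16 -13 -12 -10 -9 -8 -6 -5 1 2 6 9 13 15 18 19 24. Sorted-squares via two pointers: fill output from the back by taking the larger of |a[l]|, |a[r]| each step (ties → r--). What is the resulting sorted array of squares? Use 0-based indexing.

[1, 4, 25, 36, 36, 64, 81, 81, 100, 144, 169, 169, 225, 256, 289, 324, 324, 361, 361, 576]

l=0 r=19: |-19|<=|24| out[19]=576, r--
l=0 r=18: |-19|<=|19| out[18]=361, r--
l=0 r=17: |-19|>|18| out[17]=361, l++
l=1 r=17: |-18|<=|18| out[16]=324, r--
l=1 r=16: |-18|>|15| out[15]=324, l++
l=2 r=16: |-17|>|15| out[14]=289, l++
l=3 r=16: |-16|>|15| out[13]=256, l++
l=4 r=16: |-13|<=|15| out[12]=225, r--
l=4 r=15: |-13|<=|13| out[11]=169, r--
l=4 r=14: |-13|>|9| out[10]=169, l++
l=5 r=14: |-12|>|9| out[9]=144, l++
l=6 r=14: |-10|>|9| out[8]=100, l++
l=7 r=14: |-9|<=|9| out[7]=81, r--
l=7 r=13: |-9|>|6| out[6]=81, l++
l=8 r=13: |-8|>|6| out[5]=64, l++
l=9 r=13: |-6|<=|6| out[4]=36, r--
l=9 r=12: |-6|>|2| out[3]=36, l++
l=10 r=12: |-5|>|2| out[2]=25, l++
l=11 r=12: |1|<=|2| out[1]=4, r--
l=11 r=11: |1|<=|1| out[0]=1, r--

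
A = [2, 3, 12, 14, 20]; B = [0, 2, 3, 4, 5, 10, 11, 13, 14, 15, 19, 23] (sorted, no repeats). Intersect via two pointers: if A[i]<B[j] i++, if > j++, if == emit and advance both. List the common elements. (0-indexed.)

intersection = [2, 3, 14]

i=0 j=0: 2>0, j++
i=0 j=1: 2==2 emit, i++,j++
i=1 j=2: 3==3 emit, i++,j++
i=2 j=3: 12>4, j++
i=2 j=4: 12>5, j++
i=2 j=5: 12>10, j++
i=2 j=6: 12>11, j++
i=2 j=7: 12<13, i++
i=3 j=7: 14>13, j++
i=3 j=8: 14==14 emit, i++,j++
i=4 j=9: 20>15, j++
i=4 j=10: 20>19, j++
i=4 j=11: 20<23, i++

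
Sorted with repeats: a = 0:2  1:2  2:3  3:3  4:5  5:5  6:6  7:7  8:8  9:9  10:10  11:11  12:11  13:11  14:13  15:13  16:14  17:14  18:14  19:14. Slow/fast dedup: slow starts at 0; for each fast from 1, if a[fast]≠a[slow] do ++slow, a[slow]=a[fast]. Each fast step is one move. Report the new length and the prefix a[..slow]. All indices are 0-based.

length 11; prefix = [2, 3, 5, 6, 7, 8, 9, 10, 11, 13, 14]

slow=0 fast=1: a[fast]=2=a[slow] dup, fast++
slow=0 fast=2: a[fast]=3≠a[slow]=2 write a[1]=3, slow++,fast++
slow=1 fast=3: a[fast]=3=a[slow] dup, fast++
slow=1 fast=4: a[fast]=5≠a[slow]=3 write a[2]=5, slow++,fast++
slow=2 fast=5: a[fast]=5=a[slow] dup, fast++
slow=2 fast=6: a[fast]=6≠a[slow]=5 write a[3]=6, slow++,fast++
slow=3 fast=7: a[fast]=7≠a[slow]=6 write a[4]=7, slow++,fast++
slow=4 fast=8: a[fast]=8≠a[slow]=7 write a[5]=8, slow++,fast++
slow=5 fast=9: a[fast]=9≠a[slow]=8 write a[6]=9, slow++,fast++
slow=6 fast=10: a[fast]=10≠a[slow]=9 write a[7]=10, slow++,fast++
slow=7 fast=11: a[fast]=11≠a[slow]=10 write a[8]=11, slow++,fast++
slow=8 fast=12: a[fast]=11=a[slow] dup, fast++
slow=8 fast=13: a[fast]=11=a[slow] dup, fast++
slow=8 fast=14: a[fast]=13≠a[slow]=11 write a[9]=13, slow++,fast++
slow=9 fast=15: a[fast]=13=a[slow] dup, fast++
slow=9 fast=16: a[fast]=14≠a[slow]=13 write a[10]=14, slow++,fast++
slow=10 fast=17: a[fast]=14=a[slow] dup, fast++
slow=10 fast=18: a[fast]=14=a[slow] dup, fast++
slow=10 fast=19: a[fast]=14=a[slow] dup, fast++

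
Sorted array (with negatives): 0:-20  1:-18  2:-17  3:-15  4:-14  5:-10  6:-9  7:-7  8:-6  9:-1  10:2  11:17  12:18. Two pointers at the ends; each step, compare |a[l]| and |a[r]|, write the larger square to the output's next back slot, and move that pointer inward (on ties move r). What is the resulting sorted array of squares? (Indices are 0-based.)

l=0 r=12: |-20|>|18| out[12]=400, l++
l=1 r=12: |-18|<=|18| out[11]=324, r--
l=1 r=11: |-18|>|17| out[10]=324, l++
l=2 r=11: |-17|<=|17| out[9]=289, r--
l=2 r=10: |-17|>|2| out[8]=289, l++
l=3 r=10: |-15|>|2| out[7]=225, l++
l=4 r=10: |-14|>|2| out[6]=196, l++
l=5 r=10: |-10|>|2| out[5]=100, l++
l=6 r=10: |-9|>|2| out[4]=81, l++
l=7 r=10: |-7|>|2| out[3]=49, l++
l=8 r=10: |-6|>|2| out[2]=36, l++
l=9 r=10: |-1|<=|2| out[1]=4, r--
l=9 r=9: |-1|<=|-1| out[0]=1, r--

[1, 4, 36, 49, 81, 100, 196, 225, 289, 289, 324, 324, 400]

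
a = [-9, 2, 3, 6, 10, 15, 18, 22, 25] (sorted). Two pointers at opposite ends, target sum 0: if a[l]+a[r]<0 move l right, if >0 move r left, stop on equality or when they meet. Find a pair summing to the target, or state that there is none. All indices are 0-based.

l=0 r=8: -9+25=16 >0, r--
l=0 r=7: -9+22=13 >0, r--
l=0 r=6: -9+18=9 >0, r--
l=0 r=5: -9+15=6 >0, r--
l=0 r=4: -9+10=1 >0, r--
l=0 r=3: -9+6=-3 <0, l++
l=1 r=3: 2+6=8 >0, r--
l=1 r=2: 2+3=5 >0, r--

no pair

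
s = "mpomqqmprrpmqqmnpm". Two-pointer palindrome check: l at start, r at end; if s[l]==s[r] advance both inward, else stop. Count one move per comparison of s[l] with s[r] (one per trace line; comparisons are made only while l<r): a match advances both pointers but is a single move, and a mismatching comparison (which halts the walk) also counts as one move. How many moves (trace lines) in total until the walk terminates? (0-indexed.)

3 moves

[0,17] 'm'=='m' → l++,r--
[1,16] 'p'=='p' → l++,r--
[2,15] 'o'!='n' → stop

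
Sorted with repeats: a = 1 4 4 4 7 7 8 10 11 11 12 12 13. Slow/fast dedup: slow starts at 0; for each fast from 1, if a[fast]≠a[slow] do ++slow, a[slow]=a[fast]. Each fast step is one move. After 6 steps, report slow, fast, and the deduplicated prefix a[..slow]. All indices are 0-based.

slow=3, fast=7, prefix=[1, 4, 7, 8]

(s=0,f=1) a[fast]=4≠a[slow]=1 write a[1]=4 → slow++,fast++
(s=1,f=2) a[fast]=4=a[slow] dup → fast++
(s=1,f=3) a[fast]=4=a[slow] dup → fast++
(s=1,f=4) a[fast]=7≠a[slow]=4 write a[2]=7 → slow++,fast++
(s=2,f=5) a[fast]=7=a[slow] dup → fast++
(s=2,f=6) a[fast]=8≠a[slow]=7 write a[3]=8 → slow++,fast++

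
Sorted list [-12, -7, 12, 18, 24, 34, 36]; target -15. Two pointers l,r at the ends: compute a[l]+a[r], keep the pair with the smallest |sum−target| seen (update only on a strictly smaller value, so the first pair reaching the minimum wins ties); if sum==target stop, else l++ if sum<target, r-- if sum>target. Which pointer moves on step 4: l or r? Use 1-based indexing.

[1,7] -12+36=24 d=39 * → r--
[1,6] -12+34=22 d=37 * → r--
[1,5] -12+24=12 d=27 * → r--
[1,4] -12+18=6 d=21 * → r--

r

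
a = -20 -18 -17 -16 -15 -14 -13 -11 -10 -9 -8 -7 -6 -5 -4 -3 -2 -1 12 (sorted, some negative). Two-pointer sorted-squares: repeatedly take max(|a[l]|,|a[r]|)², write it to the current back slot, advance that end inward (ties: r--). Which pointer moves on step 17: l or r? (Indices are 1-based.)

[1,19] |-20|>|12| out[19]=400 → l++
[2,19] |-18|>|12| out[18]=324 → l++
[3,19] |-17|>|12| out[17]=289 → l++
[4,19] |-16|>|12| out[16]=256 → l++
[5,19] |-15|>|12| out[15]=225 → l++
[6,19] |-14|>|12| out[14]=196 → l++
[7,19] |-13|>|12| out[13]=169 → l++
[8,19] |-11|<=|12| out[12]=144 → r--
[8,18] |-11|>|-1| out[11]=121 → l++
[9,18] |-10|>|-1| out[10]=100 → l++
[10,18] |-9|>|-1| out[9]=81 → l++
[11,18] |-8|>|-1| out[8]=64 → l++
[12,18] |-7|>|-1| out[7]=49 → l++
[13,18] |-6|>|-1| out[6]=36 → l++
[14,18] |-5|>|-1| out[5]=25 → l++
[15,18] |-4|>|-1| out[4]=16 → l++
[16,18] |-3|>|-1| out[3]=9 → l++

l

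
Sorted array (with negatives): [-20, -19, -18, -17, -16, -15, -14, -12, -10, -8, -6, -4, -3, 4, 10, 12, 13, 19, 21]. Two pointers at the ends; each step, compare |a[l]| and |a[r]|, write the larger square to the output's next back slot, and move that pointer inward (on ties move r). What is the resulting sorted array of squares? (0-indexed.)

[9, 16, 16, 36, 64, 100, 100, 144, 144, 169, 196, 225, 256, 289, 324, 361, 361, 400, 441]

l=0 r=18: |-20|<=|21| out[18]=441, r--
l=0 r=17: |-20|>|19| out[17]=400, l++
l=1 r=17: |-19|<=|19| out[16]=361, r--
l=1 r=16: |-19|>|13| out[15]=361, l++
l=2 r=16: |-18|>|13| out[14]=324, l++
l=3 r=16: |-17|>|13| out[13]=289, l++
l=4 r=16: |-16|>|13| out[12]=256, l++
l=5 r=16: |-15|>|13| out[11]=225, l++
l=6 r=16: |-14|>|13| out[10]=196, l++
l=7 r=16: |-12|<=|13| out[9]=169, r--
l=7 r=15: |-12|<=|12| out[8]=144, r--
l=7 r=14: |-12|>|10| out[7]=144, l++
l=8 r=14: |-10|<=|10| out[6]=100, r--
l=8 r=13: |-10|>|4| out[5]=100, l++
l=9 r=13: |-8|>|4| out[4]=64, l++
l=10 r=13: |-6|>|4| out[3]=36, l++
l=11 r=13: |-4|<=|4| out[2]=16, r--
l=11 r=12: |-4|>|-3| out[1]=16, l++
l=12 r=12: |-3|<=|-3| out[0]=9, r--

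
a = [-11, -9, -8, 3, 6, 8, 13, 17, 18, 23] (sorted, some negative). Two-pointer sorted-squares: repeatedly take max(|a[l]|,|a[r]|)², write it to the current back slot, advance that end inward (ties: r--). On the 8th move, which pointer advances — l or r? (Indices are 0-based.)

l

[0,9] |-11|<=|23| out[9]=529 → r--
[0,8] |-11|<=|18| out[8]=324 → r--
[0,7] |-11|<=|17| out[7]=289 → r--
[0,6] |-11|<=|13| out[6]=169 → r--
[0,5] |-11|>|8| out[5]=121 → l++
[1,5] |-9|>|8| out[4]=81 → l++
[2,5] |-8|<=|8| out[3]=64 → r--
[2,4] |-8|>|6| out[2]=64 → l++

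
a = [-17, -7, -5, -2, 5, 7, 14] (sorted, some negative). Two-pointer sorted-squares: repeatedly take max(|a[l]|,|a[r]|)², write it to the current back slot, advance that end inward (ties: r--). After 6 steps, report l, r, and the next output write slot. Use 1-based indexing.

[1,7] |-17|>|14| out[7]=289 → l++
[2,7] |-7|<=|14| out[6]=196 → r--
[2,6] |-7|<=|7| out[5]=49 → r--
[2,5] |-7|>|5| out[4]=49 → l++
[3,5] |-5|<=|5| out[3]=25 → r--
[3,4] |-5|>|-2| out[2]=25 → l++

l=4, r=4, next write slot=1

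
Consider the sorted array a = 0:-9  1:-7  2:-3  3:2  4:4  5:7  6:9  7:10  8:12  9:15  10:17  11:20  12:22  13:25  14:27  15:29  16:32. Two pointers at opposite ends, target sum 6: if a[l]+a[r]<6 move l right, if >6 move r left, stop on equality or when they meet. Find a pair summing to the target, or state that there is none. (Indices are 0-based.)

(-9, 15)

l=0 r=16: -9+32=23 >6, r--
l=0 r=15: -9+29=20 >6, r--
l=0 r=14: -9+27=18 >6, r--
l=0 r=13: -9+25=16 >6, r--
l=0 r=12: -9+22=13 >6, r--
l=0 r=11: -9+20=11 >6, r--
l=0 r=10: -9+17=8 >6, r--
l=0 r=9: -9+15=6, found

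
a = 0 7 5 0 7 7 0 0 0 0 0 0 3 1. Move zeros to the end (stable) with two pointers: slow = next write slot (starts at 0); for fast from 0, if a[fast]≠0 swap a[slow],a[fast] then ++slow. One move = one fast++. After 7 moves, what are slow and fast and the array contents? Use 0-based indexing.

slow=4, fast=7, a=[7, 5, 7, 7, 0, 0, 0, 0, 0, 0, 0, 0, 3, 1]

(s=0,f=0) a[fast]=0 → fast++
(s=0,f=1) a[fast]=7≠0 swap→a[0]=7 → slow++,fast++
(s=1,f=2) a[fast]=5≠0 swap→a[1]=5 → slow++,fast++
(s=2,f=3) a[fast]=0 → fast++
(s=2,f=4) a[fast]=7≠0 swap→a[2]=7 → slow++,fast++
(s=3,f=5) a[fast]=7≠0 swap→a[3]=7 → slow++,fast++
(s=4,f=6) a[fast]=0 → fast++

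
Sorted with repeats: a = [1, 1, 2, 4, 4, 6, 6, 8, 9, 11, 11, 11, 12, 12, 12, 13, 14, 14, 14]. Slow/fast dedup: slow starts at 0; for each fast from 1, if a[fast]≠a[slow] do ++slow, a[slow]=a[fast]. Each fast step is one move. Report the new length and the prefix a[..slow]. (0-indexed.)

(s=0,f=1) a[fast]=1=a[slow] dup → fast++
(s=0,f=2) a[fast]=2≠a[slow]=1 write a[1]=2 → slow++,fast++
(s=1,f=3) a[fast]=4≠a[slow]=2 write a[2]=4 → slow++,fast++
(s=2,f=4) a[fast]=4=a[slow] dup → fast++
(s=2,f=5) a[fast]=6≠a[slow]=4 write a[3]=6 → slow++,fast++
(s=3,f=6) a[fast]=6=a[slow] dup → fast++
(s=3,f=7) a[fast]=8≠a[slow]=6 write a[4]=8 → slow++,fast++
(s=4,f=8) a[fast]=9≠a[slow]=8 write a[5]=9 → slow++,fast++
(s=5,f=9) a[fast]=11≠a[slow]=9 write a[6]=11 → slow++,fast++
(s=6,f=10) a[fast]=11=a[slow] dup → fast++
(s=6,f=11) a[fast]=11=a[slow] dup → fast++
(s=6,f=12) a[fast]=12≠a[slow]=11 write a[7]=12 → slow++,fast++
(s=7,f=13) a[fast]=12=a[slow] dup → fast++
(s=7,f=14) a[fast]=12=a[slow] dup → fast++
(s=7,f=15) a[fast]=13≠a[slow]=12 write a[8]=13 → slow++,fast++
(s=8,f=16) a[fast]=14≠a[slow]=13 write a[9]=14 → slow++,fast++
(s=9,f=17) a[fast]=14=a[slow] dup → fast++
(s=9,f=18) a[fast]=14=a[slow] dup → fast++

length 10; prefix = [1, 2, 4, 6, 8, 9, 11, 12, 13, 14]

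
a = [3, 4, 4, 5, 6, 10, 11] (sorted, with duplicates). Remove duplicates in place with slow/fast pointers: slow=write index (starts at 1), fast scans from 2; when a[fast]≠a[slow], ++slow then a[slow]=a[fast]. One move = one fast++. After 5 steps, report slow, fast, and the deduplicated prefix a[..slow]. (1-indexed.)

slow=1 fast=2: a[fast]=4≠a[slow]=3 write a[2]=4, slow++,fast++
slow=2 fast=3: a[fast]=4=a[slow] dup, fast++
slow=2 fast=4: a[fast]=5≠a[slow]=4 write a[3]=5, slow++,fast++
slow=3 fast=5: a[fast]=6≠a[slow]=5 write a[4]=6, slow++,fast++
slow=4 fast=6: a[fast]=10≠a[slow]=6 write a[5]=10, slow++,fast++

slow=5, fast=7, prefix=[3, 4, 5, 6, 10]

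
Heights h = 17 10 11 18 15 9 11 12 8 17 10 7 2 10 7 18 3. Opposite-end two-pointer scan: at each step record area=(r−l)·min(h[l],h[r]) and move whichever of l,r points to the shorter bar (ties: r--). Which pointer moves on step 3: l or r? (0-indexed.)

l

l=0 r=16: min(17,3)*16=48 best=48 *, r--
l=0 r=15: min(17,18)*15=255 best=255 *, l++
l=1 r=15: min(10,18)*14=140 best=255, l++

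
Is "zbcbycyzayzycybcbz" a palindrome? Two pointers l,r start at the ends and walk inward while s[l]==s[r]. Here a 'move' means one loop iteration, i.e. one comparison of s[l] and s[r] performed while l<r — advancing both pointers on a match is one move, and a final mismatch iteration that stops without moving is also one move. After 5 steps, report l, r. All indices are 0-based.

[0,17] 'z'=='z' → l++,r--
[1,16] 'b'=='b' → l++,r--
[2,15] 'c'=='c' → l++,r--
[3,14] 'b'=='b' → l++,r--
[4,13] 'y'=='y' → l++,r--

l=5, r=12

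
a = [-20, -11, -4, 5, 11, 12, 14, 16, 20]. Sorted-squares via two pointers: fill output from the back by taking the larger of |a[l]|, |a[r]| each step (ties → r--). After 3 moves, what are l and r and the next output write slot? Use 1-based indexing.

[1,9] |-20|<=|20| out[9]=400 → r--
[1,8] |-20|>|16| out[8]=400 → l++
[2,8] |-11|<=|16| out[7]=256 → r--

l=2, r=7, next write slot=6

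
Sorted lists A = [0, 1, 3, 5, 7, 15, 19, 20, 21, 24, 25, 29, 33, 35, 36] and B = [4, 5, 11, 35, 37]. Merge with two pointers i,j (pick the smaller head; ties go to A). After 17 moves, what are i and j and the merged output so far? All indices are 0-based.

[i=0,j=0] A[i]=0<=B[j]=4 take 0 → i++
[i=1,j=0] A[i]=1<=B[j]=4 take 1 → i++
[i=2,j=0] A[i]=3<=B[j]=4 take 3 → i++
[i=3,j=0] A[i]=5>B[j]=4 take 4 → j++
[i=3,j=1] A[i]=5<=B[j]=5 take 5 → i++
[i=4,j=1] A[i]=7>B[j]=5 take 5 → j++
[i=4,j=2] A[i]=7<=B[j]=11 take 7 → i++
[i=5,j=2] A[i]=15>B[j]=11 take 11 → j++
[i=5,j=3] A[i]=15<=B[j]=35 take 15 → i++
[i=6,j=3] A[i]=19<=B[j]=35 take 19 → i++
[i=7,j=3] A[i]=20<=B[j]=35 take 20 → i++
[i=8,j=3] A[i]=21<=B[j]=35 take 21 → i++
[i=9,j=3] A[i]=24<=B[j]=35 take 24 → i++
[i=10,j=3] A[i]=25<=B[j]=35 take 25 → i++
[i=11,j=3] A[i]=29<=B[j]=35 take 29 → i++
[i=12,j=3] A[i]=33<=B[j]=35 take 33 → i++
[i=13,j=3] A[i]=35<=B[j]=35 take 35 → i++

i=14, j=3, merged so far=[0, 1, 3, 4, 5, 5, 7, 11, 15, 19, 20, 21, 24, 25, 29, 33, 35]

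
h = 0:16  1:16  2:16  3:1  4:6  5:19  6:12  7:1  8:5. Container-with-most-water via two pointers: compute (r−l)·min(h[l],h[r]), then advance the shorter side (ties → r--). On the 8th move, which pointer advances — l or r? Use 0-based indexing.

l

l=0 r=8: min(16,5)*8=40 best=40 *, r--
l=0 r=7: min(16,1)*7=7 best=40, r--
l=0 r=6: min(16,12)*6=72 best=72 *, r--
l=0 r=5: min(16,19)*5=80 best=80 *, l++
l=1 r=5: min(16,19)*4=64 best=80, l++
l=2 r=5: min(16,19)*3=48 best=80, l++
l=3 r=5: min(1,19)*2=2 best=80, l++
l=4 r=5: min(6,19)*1=6 best=80, l++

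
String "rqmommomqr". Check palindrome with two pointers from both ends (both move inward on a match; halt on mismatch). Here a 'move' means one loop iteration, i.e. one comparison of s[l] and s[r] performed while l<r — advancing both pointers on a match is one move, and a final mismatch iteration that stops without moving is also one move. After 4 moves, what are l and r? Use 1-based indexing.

l=5, r=6

l=1 r=10: 'r'=='r', l++,r--
l=2 r=9: 'q'=='q', l++,r--
l=3 r=8: 'm'=='m', l++,r--
l=4 r=7: 'o'=='o', l++,r--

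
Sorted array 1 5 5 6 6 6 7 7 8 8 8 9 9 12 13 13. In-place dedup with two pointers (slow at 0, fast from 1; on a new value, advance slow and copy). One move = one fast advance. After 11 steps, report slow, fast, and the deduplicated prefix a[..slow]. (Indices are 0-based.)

slow=0 fast=1: a[fast]=5≠a[slow]=1 write a[1]=5, slow++,fast++
slow=1 fast=2: a[fast]=5=a[slow] dup, fast++
slow=1 fast=3: a[fast]=6≠a[slow]=5 write a[2]=6, slow++,fast++
slow=2 fast=4: a[fast]=6=a[slow] dup, fast++
slow=2 fast=5: a[fast]=6=a[slow] dup, fast++
slow=2 fast=6: a[fast]=7≠a[slow]=6 write a[3]=7, slow++,fast++
slow=3 fast=7: a[fast]=7=a[slow] dup, fast++
slow=3 fast=8: a[fast]=8≠a[slow]=7 write a[4]=8, slow++,fast++
slow=4 fast=9: a[fast]=8=a[slow] dup, fast++
slow=4 fast=10: a[fast]=8=a[slow] dup, fast++
slow=4 fast=11: a[fast]=9≠a[slow]=8 write a[5]=9, slow++,fast++

slow=5, fast=12, prefix=[1, 5, 6, 7, 8, 9]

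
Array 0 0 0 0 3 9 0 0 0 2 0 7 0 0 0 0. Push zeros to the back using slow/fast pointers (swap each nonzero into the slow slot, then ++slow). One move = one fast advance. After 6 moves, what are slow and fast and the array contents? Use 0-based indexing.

slow=0 fast=0: a[fast]=0, fast++
slow=0 fast=1: a[fast]=0, fast++
slow=0 fast=2: a[fast]=0, fast++
slow=0 fast=3: a[fast]=0, fast++
slow=0 fast=4: a[fast]=3≠0 swap→a[0]=3, slow++,fast++
slow=1 fast=5: a[fast]=9≠0 swap→a[1]=9, slow++,fast++

slow=2, fast=6, a=[3, 9, 0, 0, 0, 0, 0, 0, 0, 2, 0, 7, 0, 0, 0, 0]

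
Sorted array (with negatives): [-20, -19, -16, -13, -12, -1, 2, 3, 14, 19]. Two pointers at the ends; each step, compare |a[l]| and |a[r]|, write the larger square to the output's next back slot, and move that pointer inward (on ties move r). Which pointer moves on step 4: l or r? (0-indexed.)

l=0 r=9: |-20|>|19| out[9]=400, l++
l=1 r=9: |-19|<=|19| out[8]=361, r--
l=1 r=8: |-19|>|14| out[7]=361, l++
l=2 r=8: |-16|>|14| out[6]=256, l++

l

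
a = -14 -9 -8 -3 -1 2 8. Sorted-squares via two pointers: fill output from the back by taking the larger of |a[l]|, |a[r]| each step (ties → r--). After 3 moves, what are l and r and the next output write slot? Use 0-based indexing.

l=2, r=5, next write slot=3

l=0 r=6: |-14|>|8| out[6]=196, l++
l=1 r=6: |-9|>|8| out[5]=81, l++
l=2 r=6: |-8|<=|8| out[4]=64, r--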